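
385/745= 77/149 = 0.52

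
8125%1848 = 733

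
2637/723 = 879/241 =3.65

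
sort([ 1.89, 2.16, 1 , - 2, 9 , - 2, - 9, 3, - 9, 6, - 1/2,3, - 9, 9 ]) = [ - 9 ,  -  9, - 9, - 2,-2, - 1/2, 1, 1.89,2.16, 3, 3, 6, 9, 9 ]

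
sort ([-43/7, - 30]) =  [ - 30,  -  43/7] 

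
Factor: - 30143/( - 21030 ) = 43/30 = 2^( - 1 )*3^(-1)*5^(  -  1)*43^1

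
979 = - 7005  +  7984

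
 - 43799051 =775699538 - 819498589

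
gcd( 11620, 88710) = 10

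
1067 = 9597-8530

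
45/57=15/19 = 0.79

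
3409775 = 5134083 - 1724308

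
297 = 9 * 33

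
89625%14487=2703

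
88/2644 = 22/661 = 0.03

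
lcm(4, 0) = 0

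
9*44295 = 398655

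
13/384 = 13/384 = 0.03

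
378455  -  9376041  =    -  8997586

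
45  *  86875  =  3909375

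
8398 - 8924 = - 526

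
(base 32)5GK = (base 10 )5652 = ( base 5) 140102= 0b1011000010100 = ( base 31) 5RA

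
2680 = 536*5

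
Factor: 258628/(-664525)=-2^2 * 5^(-2)*41^1*83^1*1399^(-1 )  =  - 13612/34975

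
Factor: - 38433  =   - 3^1*23^1*557^1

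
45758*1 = 45758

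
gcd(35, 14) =7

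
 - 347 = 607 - 954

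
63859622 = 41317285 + 22542337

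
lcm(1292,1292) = 1292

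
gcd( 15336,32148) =36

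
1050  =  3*350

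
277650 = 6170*45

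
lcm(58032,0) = 0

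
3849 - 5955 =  - 2106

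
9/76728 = 3/25576 = 0.00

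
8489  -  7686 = 803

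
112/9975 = 16/1425  =  0.01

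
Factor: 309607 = 67^1*4621^1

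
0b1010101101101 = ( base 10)5485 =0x156D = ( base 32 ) 5BD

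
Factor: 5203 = 11^2*43^1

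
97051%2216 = 1763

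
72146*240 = 17315040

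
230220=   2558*90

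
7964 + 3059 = 11023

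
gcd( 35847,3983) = 3983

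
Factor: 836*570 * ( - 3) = - 2^3 * 3^2*5^1*11^1*19^2=- 1429560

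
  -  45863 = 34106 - 79969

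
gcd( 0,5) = 5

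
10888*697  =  7588936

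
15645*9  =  140805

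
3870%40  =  30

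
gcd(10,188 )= 2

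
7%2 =1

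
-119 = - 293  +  174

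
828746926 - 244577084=584169842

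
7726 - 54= 7672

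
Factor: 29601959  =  41^1*71^1*10169^1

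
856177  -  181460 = 674717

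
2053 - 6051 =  - 3998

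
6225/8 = 6225/8 = 778.12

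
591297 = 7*84471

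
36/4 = 9 = 9.00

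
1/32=1/32 = 0.03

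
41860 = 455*92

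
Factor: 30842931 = 3^1*7^1*23^1*63857^1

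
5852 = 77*76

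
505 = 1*505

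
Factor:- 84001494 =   -  2^1 * 3^1*1033^1*13553^1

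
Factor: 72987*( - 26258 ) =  - 2^1*3^1* 19^1 * 691^1*24329^1 = - 1916492646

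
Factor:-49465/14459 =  - 65/19 = -  5^1*13^1*19^( -1 ) 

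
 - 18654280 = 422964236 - 441618516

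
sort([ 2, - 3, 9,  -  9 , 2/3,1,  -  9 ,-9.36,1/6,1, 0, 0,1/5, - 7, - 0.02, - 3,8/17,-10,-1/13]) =[ - 10,-9.36,  -  9, - 9, - 7,-3,  -  3, - 1/13, - 0.02 , 0, 0,1/6,1/5,8/17 , 2/3,1, 1,2, 9]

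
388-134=254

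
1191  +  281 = 1472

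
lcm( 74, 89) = 6586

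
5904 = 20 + 5884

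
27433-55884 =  - 28451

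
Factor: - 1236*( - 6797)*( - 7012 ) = - 2^4*3^1*7^1*103^1*971^1*1753^1 = - 58908457104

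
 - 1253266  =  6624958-7878224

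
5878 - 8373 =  - 2495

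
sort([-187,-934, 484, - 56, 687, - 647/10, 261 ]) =[ - 934, - 187,-647/10,-56 , 261,484,687]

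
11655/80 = 145+11/16 = 145.69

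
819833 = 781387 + 38446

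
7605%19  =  5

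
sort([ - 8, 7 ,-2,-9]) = [ - 9, - 8,-2, 7]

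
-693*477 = - 330561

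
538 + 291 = 829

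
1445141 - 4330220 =- 2885079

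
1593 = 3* 531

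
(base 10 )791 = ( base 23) 1B9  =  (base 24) 18N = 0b1100010111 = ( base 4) 30113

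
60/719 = 60/719 = 0.08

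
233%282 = 233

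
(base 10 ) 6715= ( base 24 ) BFJ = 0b1101000111011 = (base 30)7DP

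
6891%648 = 411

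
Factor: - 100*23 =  - 2300 = -  2^2*5^2*23^1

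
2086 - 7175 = -5089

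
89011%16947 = 4276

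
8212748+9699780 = 17912528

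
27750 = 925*30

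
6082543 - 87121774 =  - 81039231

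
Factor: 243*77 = 3^5*7^1*11^1 = 18711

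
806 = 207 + 599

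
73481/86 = 854 + 37/86  =  854.43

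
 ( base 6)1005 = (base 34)6h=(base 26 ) 8d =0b11011101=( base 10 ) 221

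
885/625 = 1  +  52/125 =1.42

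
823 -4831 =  - 4008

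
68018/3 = 68018/3 = 22672.67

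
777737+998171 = 1775908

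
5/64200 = 1/12840 = 0.00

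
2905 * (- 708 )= -2056740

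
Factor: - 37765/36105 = -3^(-1 )*7^1*13^1*29^(-1 ) = -91/87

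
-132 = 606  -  738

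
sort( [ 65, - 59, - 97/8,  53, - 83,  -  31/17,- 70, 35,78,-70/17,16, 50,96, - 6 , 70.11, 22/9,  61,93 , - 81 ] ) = [-83, - 81,  -  70,-59,-97/8, - 6,-70/17,-31/17,22/9,16, 35, 50,53,61,65,70.11,78,93,96 ] 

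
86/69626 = 43/34813 = 0.00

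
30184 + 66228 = 96412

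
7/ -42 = -1/6 = - 0.17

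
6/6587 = 6/6587 = 0.00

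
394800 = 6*65800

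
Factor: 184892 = 2^2*17^1 * 2719^1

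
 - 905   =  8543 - 9448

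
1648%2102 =1648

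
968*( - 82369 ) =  - 79733192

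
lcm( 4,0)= 0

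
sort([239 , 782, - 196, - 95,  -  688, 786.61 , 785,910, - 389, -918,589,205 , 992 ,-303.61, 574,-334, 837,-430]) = [-918,-688, - 430,-389, - 334, - 303.61, - 196, - 95,205,239, 574,589, 782,785, 786.61,837,910,992]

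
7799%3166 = 1467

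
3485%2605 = 880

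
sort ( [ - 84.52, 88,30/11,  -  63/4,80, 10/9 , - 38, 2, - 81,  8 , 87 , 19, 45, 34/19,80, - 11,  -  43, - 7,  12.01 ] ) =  [ - 84.52, - 81, - 43, - 38, - 63/4, - 11, - 7,  10/9,34/19, 2,  30/11,8,12.01,  19, 45,  80, 80 , 87, 88 ] 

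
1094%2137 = 1094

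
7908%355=98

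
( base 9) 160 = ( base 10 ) 135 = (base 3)12000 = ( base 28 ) 4n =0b10000111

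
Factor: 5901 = 3^1*7^1 * 281^1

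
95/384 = 95/384= 0.25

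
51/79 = 51/79= 0.65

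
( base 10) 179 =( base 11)153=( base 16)B3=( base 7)344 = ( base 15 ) BE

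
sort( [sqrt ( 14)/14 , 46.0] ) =[sqrt( 14 ) /14,  46.0 ]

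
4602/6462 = 767/1077 = 0.71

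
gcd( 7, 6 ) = 1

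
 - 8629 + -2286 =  - 10915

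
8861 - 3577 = 5284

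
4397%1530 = 1337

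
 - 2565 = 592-3157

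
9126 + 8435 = 17561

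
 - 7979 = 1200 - 9179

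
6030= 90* 67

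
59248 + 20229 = 79477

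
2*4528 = 9056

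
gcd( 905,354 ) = 1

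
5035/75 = 67+2/15 = 67.13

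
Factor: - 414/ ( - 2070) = 1/5 = 5^( -1)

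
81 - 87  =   - 6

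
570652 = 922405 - 351753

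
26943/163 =26943/163 =165.29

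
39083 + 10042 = 49125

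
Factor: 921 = 3^1*307^1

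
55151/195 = 55151/195 =282.83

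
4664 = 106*44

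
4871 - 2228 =2643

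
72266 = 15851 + 56415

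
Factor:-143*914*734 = - 95935268=- 2^2*11^1 * 13^1*367^1*457^1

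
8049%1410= 999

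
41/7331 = 41/7331=0.01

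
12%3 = 0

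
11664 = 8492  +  3172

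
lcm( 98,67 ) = 6566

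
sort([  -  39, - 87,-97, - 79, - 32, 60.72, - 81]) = [ - 97, -87, - 81,-79,-39, - 32,60.72 ] 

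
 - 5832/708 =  - 486/59 = -8.24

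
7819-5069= 2750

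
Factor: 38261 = 38261^1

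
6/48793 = 6/48793 =0.00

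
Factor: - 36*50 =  - 1800 = - 2^3 * 3^2*5^2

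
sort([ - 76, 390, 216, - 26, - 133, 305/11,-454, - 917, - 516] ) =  [ - 917, - 516, - 454, - 133,-76,-26, 305/11,  216, 390 ] 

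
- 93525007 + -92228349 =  - 185753356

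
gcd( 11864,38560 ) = 8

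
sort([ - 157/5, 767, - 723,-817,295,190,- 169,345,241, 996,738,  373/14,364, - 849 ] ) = [ - 849, - 817  , - 723 , - 169, - 157/5,373/14,190, 241, 295, 345,364, 738,767,996]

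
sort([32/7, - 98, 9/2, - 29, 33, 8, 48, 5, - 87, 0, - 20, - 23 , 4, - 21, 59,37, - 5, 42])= [ - 98, - 87, - 29, - 23, - 21,  -  20, - 5, 0, 4, 9/2, 32/7,5, 8,33,37 , 42, 48,59 ] 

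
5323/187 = 5323/187 = 28.47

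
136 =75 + 61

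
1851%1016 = 835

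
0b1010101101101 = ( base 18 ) ggd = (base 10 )5485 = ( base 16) 156d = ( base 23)a8b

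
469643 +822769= 1292412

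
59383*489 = 29038287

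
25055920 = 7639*3280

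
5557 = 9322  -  3765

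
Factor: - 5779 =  - 5779^1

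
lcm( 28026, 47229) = 2550366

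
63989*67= 4287263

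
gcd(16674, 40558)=14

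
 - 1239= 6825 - 8064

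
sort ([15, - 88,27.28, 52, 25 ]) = [-88,15 , 25, 27.28,52 ] 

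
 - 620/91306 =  - 310/45653 = - 0.01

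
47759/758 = 47759/758 = 63.01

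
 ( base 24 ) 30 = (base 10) 72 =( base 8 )110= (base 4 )1020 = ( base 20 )3c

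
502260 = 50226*10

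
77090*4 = 308360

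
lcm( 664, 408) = 33864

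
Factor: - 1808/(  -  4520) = 2^1*5^( - 1) = 2/5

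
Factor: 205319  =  205319^1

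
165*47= 7755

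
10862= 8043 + 2819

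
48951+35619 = 84570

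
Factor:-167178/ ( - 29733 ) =298/53 = 2^1 * 53^ ( - 1) * 149^1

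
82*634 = 51988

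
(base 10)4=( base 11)4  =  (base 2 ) 100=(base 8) 4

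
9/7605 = 1/845 = 0.00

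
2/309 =2/309 = 0.01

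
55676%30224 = 25452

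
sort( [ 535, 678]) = [535,678]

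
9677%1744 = 957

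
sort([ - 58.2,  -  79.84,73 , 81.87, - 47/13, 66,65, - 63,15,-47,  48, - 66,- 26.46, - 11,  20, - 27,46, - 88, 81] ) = [ -88, - 79.84 ,  -  66, - 63,  -  58.2, - 47, - 27, - 26.46,  -  11, - 47/13,15, 20  ,  46,48,65,  66,  73,81, 81.87] 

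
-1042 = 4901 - 5943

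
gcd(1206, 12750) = 6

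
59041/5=59041/5 = 11808.20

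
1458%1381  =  77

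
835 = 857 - 22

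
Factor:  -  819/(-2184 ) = 2^(-3 )*3^1 = 3/8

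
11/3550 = 11/3550 = 0.00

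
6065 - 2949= 3116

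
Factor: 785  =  5^1*157^1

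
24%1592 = 24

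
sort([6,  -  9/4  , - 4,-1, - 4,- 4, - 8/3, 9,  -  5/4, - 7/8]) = [  -  4,- 4, - 4, - 8/3,  -  9/4 ,  -  5/4,  -  1, -7/8,6, 9]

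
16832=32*526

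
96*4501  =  432096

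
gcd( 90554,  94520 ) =2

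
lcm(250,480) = 12000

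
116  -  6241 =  - 6125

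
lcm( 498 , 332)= 996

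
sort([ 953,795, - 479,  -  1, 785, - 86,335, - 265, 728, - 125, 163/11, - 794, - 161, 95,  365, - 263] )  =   [ - 794, - 479 , - 265,  -  263, - 161,  -  125,  -  86, - 1 , 163/11,95 , 335,365,728,785, 795,953 ] 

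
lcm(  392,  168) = 1176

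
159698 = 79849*2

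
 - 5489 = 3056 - 8545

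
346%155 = 36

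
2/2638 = 1/1319 = 0.00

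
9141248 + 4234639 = 13375887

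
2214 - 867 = 1347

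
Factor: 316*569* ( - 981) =-176387724=- 2^2 * 3^2*79^1 * 109^1 * 569^1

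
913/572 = 83/52 =1.60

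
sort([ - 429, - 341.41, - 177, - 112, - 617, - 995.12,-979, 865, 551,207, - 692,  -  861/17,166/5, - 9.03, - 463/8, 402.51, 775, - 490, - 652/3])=[ - 995.12, - 979, - 692, - 617, - 490, - 429, - 341.41, - 652/3, - 177,-112 , - 463/8, - 861/17,-9.03, 166/5, 207, 402.51,551, 775, 865]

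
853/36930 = 853/36930 = 0.02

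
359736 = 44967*8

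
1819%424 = 123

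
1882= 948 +934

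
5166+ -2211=2955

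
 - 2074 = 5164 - 7238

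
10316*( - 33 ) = -340428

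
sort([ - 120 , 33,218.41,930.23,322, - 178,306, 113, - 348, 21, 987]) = [ - 348 ,-178, - 120, 21 , 33,113 , 218.41,  306,322,930.23,987]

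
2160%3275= 2160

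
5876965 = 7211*815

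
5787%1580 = 1047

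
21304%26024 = 21304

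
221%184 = 37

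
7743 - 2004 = 5739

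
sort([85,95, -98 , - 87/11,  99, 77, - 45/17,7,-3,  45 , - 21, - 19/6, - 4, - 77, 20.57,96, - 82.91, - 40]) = [ - 98,-82.91, - 77, - 40, - 21, -87/11, - 4 ,-19/6, - 3,-45/17,7, 20.57,45,77,85,  95,96,99]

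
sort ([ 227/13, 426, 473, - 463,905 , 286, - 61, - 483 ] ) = [ - 483 , - 463, - 61, 227/13,286,  426,473,905 ]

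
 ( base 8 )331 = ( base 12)161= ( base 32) 6P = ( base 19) B8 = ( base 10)217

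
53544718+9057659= 62602377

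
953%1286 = 953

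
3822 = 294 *13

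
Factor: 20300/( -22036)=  - 725/787= - 5^2*29^1*787^( - 1)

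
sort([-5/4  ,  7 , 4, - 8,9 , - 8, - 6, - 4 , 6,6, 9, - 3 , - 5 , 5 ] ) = [ - 8, - 8,-6, - 5, - 4 , - 3, - 5/4, 4,5 , 6, 6,7 , 9, 9]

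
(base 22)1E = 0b100100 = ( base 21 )1F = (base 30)16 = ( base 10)36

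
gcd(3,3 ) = 3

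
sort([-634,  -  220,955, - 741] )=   [ - 741, - 634, - 220,955] 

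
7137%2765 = 1607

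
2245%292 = 201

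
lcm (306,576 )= 9792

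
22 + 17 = 39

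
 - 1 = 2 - 3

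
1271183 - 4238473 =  - 2967290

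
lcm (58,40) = 1160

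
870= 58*15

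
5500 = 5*1100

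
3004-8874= - 5870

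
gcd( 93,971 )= 1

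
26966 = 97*278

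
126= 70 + 56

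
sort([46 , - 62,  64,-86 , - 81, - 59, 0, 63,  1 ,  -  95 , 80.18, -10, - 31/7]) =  [ - 95, - 86,  -  81, - 62, - 59, - 10,  -  31/7,0 , 1, 46 , 63  ,  64, 80.18 ] 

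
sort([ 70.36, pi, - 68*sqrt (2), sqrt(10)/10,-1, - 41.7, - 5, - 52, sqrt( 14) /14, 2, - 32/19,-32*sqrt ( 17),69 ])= [-32*sqrt(17), - 68*sqrt (2 ),-52 , - 41.7, - 5, - 32/19, - 1,  sqrt(14) /14, sqrt( 10) /10, 2,pi, 69, 70.36 ]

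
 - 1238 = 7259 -8497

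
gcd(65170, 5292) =98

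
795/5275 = 159/1055 = 0.15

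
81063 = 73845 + 7218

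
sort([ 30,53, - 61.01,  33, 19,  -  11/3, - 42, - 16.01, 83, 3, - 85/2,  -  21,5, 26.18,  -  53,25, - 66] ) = [ - 66, -61.01,-53,  -  85/2, - 42,-21, - 16.01 , - 11/3,3, 5,19,  25, 26.18,30,33, 53,83]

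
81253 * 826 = 67114978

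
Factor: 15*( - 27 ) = -3^4*5^1 = - 405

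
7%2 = 1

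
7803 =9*867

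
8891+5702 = 14593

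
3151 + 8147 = 11298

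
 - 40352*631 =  - 25462112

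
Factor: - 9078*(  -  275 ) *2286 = 5706884700 = 2^2*3^3*5^2*11^1*17^1*89^1*127^1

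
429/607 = 429/607  =  0.71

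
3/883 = 3/883 = 0.00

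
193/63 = 193/63 = 3.06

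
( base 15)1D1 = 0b110100101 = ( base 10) 421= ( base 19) 133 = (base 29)ef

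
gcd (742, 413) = 7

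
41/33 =41/33 = 1.24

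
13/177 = 13/177 =0.07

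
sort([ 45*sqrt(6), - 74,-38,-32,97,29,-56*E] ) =[ -56*E, - 74,  -  38, - 32,29,97, 45*sqrt(6)]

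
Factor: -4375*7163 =-31338125 = -  5^4*7^1 * 13^1*19^1*29^1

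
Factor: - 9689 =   -  9689^1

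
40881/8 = 5110 + 1/8=5110.12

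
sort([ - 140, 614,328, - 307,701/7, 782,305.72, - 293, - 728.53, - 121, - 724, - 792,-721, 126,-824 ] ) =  [ - 824 , - 792, - 728.53, - 724, - 721, - 307,  -  293,- 140, - 121, 701/7,126,305.72,  328, 614, 782 ]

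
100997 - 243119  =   - 142122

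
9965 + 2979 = 12944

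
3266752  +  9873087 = 13139839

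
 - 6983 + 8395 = 1412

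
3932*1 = 3932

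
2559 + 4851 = 7410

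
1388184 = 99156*14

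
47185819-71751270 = -24565451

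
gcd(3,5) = 1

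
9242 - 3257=5985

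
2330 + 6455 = 8785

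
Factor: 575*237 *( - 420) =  - 2^2*3^2*5^3*7^1*23^1*79^1 = -  57235500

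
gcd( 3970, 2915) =5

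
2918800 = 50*58376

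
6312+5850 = 12162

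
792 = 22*36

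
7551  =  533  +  7018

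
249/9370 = 249/9370 = 0.03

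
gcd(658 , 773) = 1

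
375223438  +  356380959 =731604397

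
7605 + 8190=15795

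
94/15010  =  47/7505=0.01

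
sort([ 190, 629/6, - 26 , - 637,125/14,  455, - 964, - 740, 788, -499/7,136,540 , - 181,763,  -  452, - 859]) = [ - 964, - 859,  -  740, - 637, - 452, - 181, - 499/7,-26,125/14,  629/6,  136,190,455,540, 763 , 788 ] 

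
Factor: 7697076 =2^2*3^1*89^1*7207^1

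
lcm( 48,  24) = 48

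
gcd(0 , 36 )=36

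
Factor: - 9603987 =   -  3^1* 19^1*168491^1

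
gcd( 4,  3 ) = 1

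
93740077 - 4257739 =89482338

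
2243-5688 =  - 3445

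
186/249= 62/83 = 0.75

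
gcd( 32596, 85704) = 4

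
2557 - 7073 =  - 4516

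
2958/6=493=493.00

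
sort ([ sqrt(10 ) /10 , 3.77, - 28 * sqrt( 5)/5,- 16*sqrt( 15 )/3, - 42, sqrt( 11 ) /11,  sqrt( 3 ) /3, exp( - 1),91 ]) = [- 42,- 16*sqrt(15 ) /3, - 28*sqrt( 5)/5,sqrt( 11)/11,  sqrt( 10)/10, exp( - 1), sqrt( 3 ) /3,3.77,91]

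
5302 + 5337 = 10639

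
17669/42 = 17669/42 = 420.69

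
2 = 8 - 6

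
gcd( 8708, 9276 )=4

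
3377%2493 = 884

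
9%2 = 1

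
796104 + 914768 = 1710872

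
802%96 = 34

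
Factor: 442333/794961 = 3^ ( - 3)*29443^( - 1)*  442333^1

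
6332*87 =550884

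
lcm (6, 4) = 12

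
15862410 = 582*27255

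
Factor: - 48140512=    - 2^5*7^1*214913^1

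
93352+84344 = 177696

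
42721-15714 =27007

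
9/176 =9/176=0.05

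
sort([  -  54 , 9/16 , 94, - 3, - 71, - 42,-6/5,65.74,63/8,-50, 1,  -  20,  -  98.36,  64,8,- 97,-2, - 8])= [  -  98.36, - 97, - 71  , - 54, - 50,  -  42,  -  20,  -  8, - 3, - 2,  -  6/5, 9/16 , 1, 63/8,8, 64,  65.74,94 ] 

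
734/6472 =367/3236=0.11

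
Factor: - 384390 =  - 2^1*3^2*5^1*4271^1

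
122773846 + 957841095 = 1080614941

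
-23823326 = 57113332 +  - 80936658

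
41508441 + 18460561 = 59969002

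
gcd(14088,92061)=3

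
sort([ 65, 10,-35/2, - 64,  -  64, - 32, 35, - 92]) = [ - 92, - 64, - 64, - 32, - 35/2,10, 35, 65]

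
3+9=12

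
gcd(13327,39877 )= 1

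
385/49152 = 385/49152 = 0.01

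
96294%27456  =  13926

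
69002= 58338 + 10664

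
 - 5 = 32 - 37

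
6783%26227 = 6783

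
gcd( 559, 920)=1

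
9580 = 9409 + 171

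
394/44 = 197/22 = 8.95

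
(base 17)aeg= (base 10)3144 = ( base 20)7h4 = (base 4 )301020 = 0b110001001000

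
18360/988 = 4590/247=18.58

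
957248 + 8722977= 9680225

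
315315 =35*9009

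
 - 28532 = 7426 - 35958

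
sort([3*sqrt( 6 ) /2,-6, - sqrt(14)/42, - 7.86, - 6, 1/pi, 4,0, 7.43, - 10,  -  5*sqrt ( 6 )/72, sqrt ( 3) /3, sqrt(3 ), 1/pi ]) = [ - 10,-7.86,  -  6, - 6, - 5*sqrt( 6)/72, - sqrt(14) /42, 0,1/pi, 1/pi,sqrt( 3) /3, sqrt(3 ),3*sqrt(6 )/2, 4, 7.43 ]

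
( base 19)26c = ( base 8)1520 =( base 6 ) 3532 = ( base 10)848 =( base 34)OW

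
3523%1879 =1644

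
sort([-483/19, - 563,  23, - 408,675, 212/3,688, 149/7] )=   [ - 563 , - 408 , - 483/19, 149/7 , 23, 212/3, 675, 688] 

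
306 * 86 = 26316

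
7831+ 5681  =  13512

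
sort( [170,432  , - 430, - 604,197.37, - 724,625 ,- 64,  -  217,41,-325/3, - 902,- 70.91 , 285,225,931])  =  [ - 902, - 724, - 604, - 430, - 217, - 325/3, - 70.91, - 64, 41,170, 197.37,225,285,432, 625,931]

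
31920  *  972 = 31026240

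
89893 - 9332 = 80561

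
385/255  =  77/51  =  1.51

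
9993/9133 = 9993/9133 =1.09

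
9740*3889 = 37878860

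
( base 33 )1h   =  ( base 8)62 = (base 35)1F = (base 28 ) 1M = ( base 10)50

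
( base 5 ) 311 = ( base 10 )81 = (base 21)3I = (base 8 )121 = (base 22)3F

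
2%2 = 0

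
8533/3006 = 8533/3006 = 2.84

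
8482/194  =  43+70/97 = 43.72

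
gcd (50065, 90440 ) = 1615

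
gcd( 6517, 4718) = 7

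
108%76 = 32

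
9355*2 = 18710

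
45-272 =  - 227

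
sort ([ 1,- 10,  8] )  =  [ - 10,1, 8] 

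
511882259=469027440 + 42854819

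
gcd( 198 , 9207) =99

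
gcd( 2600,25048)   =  8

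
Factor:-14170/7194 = -65/33=- 3^( - 1)*5^1 * 11^( - 1 ) * 13^1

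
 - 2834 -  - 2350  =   - 484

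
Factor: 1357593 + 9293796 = 10651389 =3^1 * 7^1 * 151^1*3359^1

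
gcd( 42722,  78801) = 1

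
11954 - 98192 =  - 86238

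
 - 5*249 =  -1245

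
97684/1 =97684 = 97684.00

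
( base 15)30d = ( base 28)OG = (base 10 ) 688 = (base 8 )1260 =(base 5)10223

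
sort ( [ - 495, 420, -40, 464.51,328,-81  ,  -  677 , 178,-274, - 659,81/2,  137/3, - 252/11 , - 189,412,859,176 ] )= [-677,  -  659, -495, - 274, - 189, - 81, - 40, - 252/11  ,  81/2,137/3,176,178, 328, 412,420,464.51 , 859]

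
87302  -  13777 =73525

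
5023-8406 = - 3383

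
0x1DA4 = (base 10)7588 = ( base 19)1207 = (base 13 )35B9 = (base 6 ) 55044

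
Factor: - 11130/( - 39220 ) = 2^(-1)*3^1*7^1*37^( - 1)= 21/74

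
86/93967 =86/93967 = 0.00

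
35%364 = 35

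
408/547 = 408/547 = 0.75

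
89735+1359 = 91094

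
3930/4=1965/2 = 982.50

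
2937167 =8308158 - 5370991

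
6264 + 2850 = 9114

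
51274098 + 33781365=85055463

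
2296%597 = 505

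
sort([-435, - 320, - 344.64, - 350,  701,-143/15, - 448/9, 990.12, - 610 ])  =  [-610, - 435, - 350, - 344.64,-320 ,-448/9,-143/15,701,  990.12] 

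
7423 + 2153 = 9576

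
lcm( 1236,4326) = 8652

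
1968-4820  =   - 2852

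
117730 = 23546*5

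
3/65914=3/65914  =  0.00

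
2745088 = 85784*32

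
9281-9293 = - 12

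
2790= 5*558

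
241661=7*34523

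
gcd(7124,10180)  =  4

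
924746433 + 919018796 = 1843765229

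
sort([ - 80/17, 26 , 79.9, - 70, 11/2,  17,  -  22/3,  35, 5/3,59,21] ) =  [ - 70, - 22/3, - 80/17, 5/3, 11/2,  17,21,26 , 35,  59,79.9 ] 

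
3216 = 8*402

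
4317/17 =253+16/17 = 253.94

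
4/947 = 4/947 = 0.00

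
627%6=3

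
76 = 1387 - 1311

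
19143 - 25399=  - 6256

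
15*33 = 495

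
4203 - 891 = 3312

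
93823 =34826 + 58997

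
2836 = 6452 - 3616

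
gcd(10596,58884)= 12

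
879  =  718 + 161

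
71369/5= 71369/5 = 14273.80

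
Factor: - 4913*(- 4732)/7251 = 2^2*3^(-1 )*7^1 * 13^2*17^3*2417^ ( - 1 )= 23248316/7251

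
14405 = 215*67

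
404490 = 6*67415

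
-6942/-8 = 3471/4  =  867.75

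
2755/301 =9 + 46/301= 9.15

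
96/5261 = 96/5261=0.02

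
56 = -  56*( - 1 )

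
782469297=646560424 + 135908873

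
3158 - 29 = 3129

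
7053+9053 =16106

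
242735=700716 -457981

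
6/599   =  6/599 = 0.01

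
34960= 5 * 6992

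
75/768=25/256 = 0.10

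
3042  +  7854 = 10896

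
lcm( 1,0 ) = 0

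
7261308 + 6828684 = 14089992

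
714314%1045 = 579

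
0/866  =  0 = 0.00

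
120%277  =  120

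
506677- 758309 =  - 251632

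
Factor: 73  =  73^1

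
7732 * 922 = 7128904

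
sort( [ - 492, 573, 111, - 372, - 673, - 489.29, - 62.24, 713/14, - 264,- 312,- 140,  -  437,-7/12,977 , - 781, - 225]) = [ - 781, - 673,  -  492, -489.29, - 437, - 372,-312,-264,  -  225,-140, - 62.24, - 7/12, 713/14, 111, 573, 977 ] 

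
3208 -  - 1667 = 4875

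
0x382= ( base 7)2422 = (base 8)1602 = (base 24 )1da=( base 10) 898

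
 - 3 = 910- 913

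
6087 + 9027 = 15114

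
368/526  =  184/263 = 0.70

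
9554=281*34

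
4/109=4/109=0.04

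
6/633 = 2/211=0.01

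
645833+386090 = 1031923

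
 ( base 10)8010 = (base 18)16d0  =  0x1f4a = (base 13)3852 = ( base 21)i39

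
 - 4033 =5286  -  9319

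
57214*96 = 5492544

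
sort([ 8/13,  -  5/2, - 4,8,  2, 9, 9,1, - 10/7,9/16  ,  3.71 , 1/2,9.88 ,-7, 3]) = [ - 7, - 4,- 5/2, -10/7 , 1/2 , 9/16, 8/13,1,  2 , 3, 3.71,8, 9,9 , 9.88]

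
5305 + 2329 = 7634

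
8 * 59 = 472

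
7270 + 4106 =11376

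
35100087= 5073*6919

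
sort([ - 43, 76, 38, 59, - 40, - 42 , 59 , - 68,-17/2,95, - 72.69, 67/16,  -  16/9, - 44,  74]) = [ - 72.69,-68, - 44, - 43, - 42,  -  40, - 17/2, - 16/9 , 67/16,38 , 59, 59, 74, 76, 95 ] 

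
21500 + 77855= 99355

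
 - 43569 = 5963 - 49532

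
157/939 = 157/939  =  0.17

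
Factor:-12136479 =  - 3^1*23^1*175891^1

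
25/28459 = 25/28459= 0.00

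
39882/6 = 6647 = 6647.00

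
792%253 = 33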